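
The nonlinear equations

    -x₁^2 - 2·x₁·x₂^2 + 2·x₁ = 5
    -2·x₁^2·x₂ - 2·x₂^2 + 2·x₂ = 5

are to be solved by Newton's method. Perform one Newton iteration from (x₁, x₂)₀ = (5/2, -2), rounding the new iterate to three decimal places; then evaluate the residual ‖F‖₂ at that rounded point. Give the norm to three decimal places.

At (5/2, -2): F = (-26.250, 8.000).
Jacobian J = [[-2·x₁ - 2·x₂^2 + 2, -4·x₁·x₂], [-4·x₁·x₂, -2·x₁^2 - 4·x₂ + 2]].
At the point, J = [[-11.000, 20.000], [20.000, -2.500]] (det J = -372.500).
Solving J·Δ = −F gives Δ = (-0.253, 1.173).
Then the next iterate is (x₁, x₂)₁ = (2.247, -0.827).
Re-evaluating at (2.247, -0.827): F = (-8.62859, 0.32920), so ‖F‖₂ = 8.635.

8.635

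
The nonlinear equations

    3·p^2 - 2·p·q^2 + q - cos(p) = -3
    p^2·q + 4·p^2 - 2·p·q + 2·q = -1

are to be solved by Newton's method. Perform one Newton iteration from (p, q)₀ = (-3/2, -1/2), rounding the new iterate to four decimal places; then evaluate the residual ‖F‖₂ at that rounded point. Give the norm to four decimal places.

3.5777

At (-3/2, -1/2): F = (9.929263, 6.3750).
Jacobian J = [[6·p - 2·q^2 + sin(p), -4·p·q + 1], [2·p·q + 8·p - 2·q, p^2 - 2·p + 2]].
At the point, J = [[-10.497495, -2.0000], [-9.5000, 7.2500]] (det J = -95.106839).
Solving J·Δ = −F gives Δ = (0.8910, 0.2882).
Then the next iterate is (p, q)₁ = (-0.6090, -0.2118).
Re-evaluating at (-0.6090, -0.2118): F = (3.135261, 1.723399), so ‖F‖₂ = 3.5777.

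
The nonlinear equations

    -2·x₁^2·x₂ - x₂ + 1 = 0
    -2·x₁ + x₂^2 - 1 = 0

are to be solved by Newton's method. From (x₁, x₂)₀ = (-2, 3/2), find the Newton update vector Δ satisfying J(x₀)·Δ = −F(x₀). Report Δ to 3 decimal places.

(-0.542, -2.111)

At (-2, 3/2): F = (-12.500, 5.250).
Jacobian J = [[-4·x₁·x₂, -2·x₁^2 - 1], [-2, 2·x₂]].
At the point, J = [[12.000, -9.000], [-2.000, 3.000]] (det J = 18.000).
Solving J·Δ = −F gives Δ = (-0.542, -2.111).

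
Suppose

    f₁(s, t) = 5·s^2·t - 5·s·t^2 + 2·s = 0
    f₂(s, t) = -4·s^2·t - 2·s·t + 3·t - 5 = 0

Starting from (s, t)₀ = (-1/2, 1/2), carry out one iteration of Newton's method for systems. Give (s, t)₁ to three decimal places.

(1.042, 1.153)

At (-1/2, 1/2): F = (0.250, -3.500).
Jacobian J = [[10·s·t - 5·t^2 + 2, 5·s^2 - 10·s·t], [-8·s·t - 2·t, -4·s^2 - 2·s + 3]].
At the point, J = [[-1.750, 3.750], [1.000, 3.000]] (det J = -9.000).
Solving J·Δ = −F gives Δ = (1.542, 0.653).
Then the next iterate is (s, t)₁ = (1.042, 1.153).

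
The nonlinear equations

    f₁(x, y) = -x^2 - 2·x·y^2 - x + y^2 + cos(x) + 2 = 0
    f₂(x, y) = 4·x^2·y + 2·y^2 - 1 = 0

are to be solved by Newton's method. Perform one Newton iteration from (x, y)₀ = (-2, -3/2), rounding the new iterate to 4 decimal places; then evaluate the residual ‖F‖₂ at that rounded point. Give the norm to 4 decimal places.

At (-2, -3/2): F = (10.833853, -20.5000).
Jacobian J = [[-2·x - 2·y^2 - sin(x) - 1, -4·x·y + 2·y], [8·x·y, 4·x^2 + 4·y]].
At the point, J = [[-0.590703, -15.0000], [24.0000, 10.0000]] (det J = 354.092974).
Solving J·Δ = −F gives Δ = (0.5625, 0.7001).
Then the next iterate is (x, y)₁ = (-1.4375, -0.7999).
Re-evaluating at (-1.4375, -0.7999): F = (3.983376, -6.331993), so ‖F‖₂ = 7.4807.

7.4807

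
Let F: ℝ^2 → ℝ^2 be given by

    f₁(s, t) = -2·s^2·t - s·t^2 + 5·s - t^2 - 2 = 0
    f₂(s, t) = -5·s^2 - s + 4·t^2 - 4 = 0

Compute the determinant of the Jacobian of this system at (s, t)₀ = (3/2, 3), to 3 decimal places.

J = [[-4·s·t - t^2 + 5, -2·s^2 - 2·s·t - 2·t], [-10·s - 1, 8·t]].
At the point, J = [[-22.000, -19.500], [-16.000, 24.000]].
det J = -840.000.

-840.000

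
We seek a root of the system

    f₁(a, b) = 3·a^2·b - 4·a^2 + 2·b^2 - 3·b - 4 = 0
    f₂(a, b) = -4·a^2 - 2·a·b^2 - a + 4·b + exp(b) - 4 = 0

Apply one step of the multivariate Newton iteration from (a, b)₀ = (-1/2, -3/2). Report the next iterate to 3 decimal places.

(-32.195, -33.807)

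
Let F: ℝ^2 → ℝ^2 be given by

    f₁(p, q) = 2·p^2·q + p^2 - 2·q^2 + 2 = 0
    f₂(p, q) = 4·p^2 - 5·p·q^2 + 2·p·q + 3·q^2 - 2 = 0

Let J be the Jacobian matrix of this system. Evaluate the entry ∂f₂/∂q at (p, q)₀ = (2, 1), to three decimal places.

-10.000

∂f₂/∂q = -10·p·q + 2·p + 6·q.
At (2, 1) this is -10.000.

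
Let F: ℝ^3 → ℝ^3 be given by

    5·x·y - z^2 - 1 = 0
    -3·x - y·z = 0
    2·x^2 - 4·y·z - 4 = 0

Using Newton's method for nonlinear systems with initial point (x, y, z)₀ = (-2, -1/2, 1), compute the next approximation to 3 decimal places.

(3.000, -3.607, 11.786)

At (-2, -1/2, 1): F = (3.000, 6.500, 6.000).
Jacobian J = [[5·y, 5·x, -2·z], [-3, -z, -y], [4·x, -4·z, -4·y]].
At the point, J = [[-2.500, -10.000, -2.000], [-3.000, -1.000, 0.500], [-8.000, -4.000, 2.000]] (det J = -28.000).
Solving J·Δ = −F gives Δ = (5.000, -3.107, 10.786).
Then the next iterate is (x, y, z)₁ = (3.000, -3.607, 11.786).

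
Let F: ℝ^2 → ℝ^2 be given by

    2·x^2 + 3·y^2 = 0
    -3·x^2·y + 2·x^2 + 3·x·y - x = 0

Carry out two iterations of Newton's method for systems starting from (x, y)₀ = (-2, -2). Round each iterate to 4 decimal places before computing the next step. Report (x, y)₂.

(-1.4836, 0.6405)

At (-2, -2): F = (20.0000, 46.0000).
Jacobian J = [[4·x, 6·y], [-6·x·y + 4·x + 3·y - 1, -3·x^2 + 3·x]].
At the point, J = [[-8.0000, -12.0000], [-39.0000, -18.0000]] (det J = -324.0000).
Solving J·Δ = −F gives Δ = (0.5926, 1.2716).
Then the next iterate is (x, y)₁ = (-1.4074, -0.7284).
Round to (-1.4074, -0.7284) and repeat: F = (5.553249, 12.772789), J = [[-5.6296, -4.3704], [-14.965701, -10.164524]].
Δ = (-0.0762, 1.3689), so (x, y)₂ = (-1.4836, 0.6405).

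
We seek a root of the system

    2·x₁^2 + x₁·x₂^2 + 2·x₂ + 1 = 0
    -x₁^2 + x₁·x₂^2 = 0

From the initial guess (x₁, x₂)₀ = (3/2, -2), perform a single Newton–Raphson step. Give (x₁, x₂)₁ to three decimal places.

At (3/2, -2): F = (7.500, 3.750).
Jacobian J = [[4·x₁ + x₂^2, 2·x₁·x₂ + 2], [-2·x₁ + x₂^2, 2·x₁·x₂]].
At the point, J = [[10.000, -4.000], [1.000, -6.000]] (det J = -56.000).
Solving J·Δ = −F gives Δ = (-0.536, 0.536).
Then the next iterate is (x₁, x₂)₁ = (0.964, -1.464).

(0.964, -1.464)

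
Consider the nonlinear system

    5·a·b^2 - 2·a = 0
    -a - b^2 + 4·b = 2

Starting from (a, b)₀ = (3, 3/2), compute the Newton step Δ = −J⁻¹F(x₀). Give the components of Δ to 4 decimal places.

At (3, 3/2): F = (27.7500, -1.2500).
Jacobian J = [[5·b^2 - 2, 10·a·b], [-1, -2·b + 4]].
At the point, J = [[9.2500, 45.0000], [-1.0000, 1.0000]] (det J = 54.2500).
Solving J·Δ = −F gives Δ = (-1.5484, -0.2984).

(-1.5484, -0.2984)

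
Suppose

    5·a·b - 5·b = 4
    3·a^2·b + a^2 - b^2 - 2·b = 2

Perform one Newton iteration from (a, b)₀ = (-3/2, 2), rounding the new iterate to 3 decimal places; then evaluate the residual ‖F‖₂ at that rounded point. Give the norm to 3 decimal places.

At (-3/2, 2): F = (-29.000, 5.750).
Jacobian J = [[5·b, 5·a - 5], [6·a·b + 2·a, 3·a^2 - 2·b - 2]].
At the point, J = [[10.000, -12.500], [-21.000, 0.750]] (det J = -255.000).
Solving J·Δ = −F gives Δ = (0.197, -2.163).
Then the next iterate is (a, b)₁ = (-1.303, -0.163).
Re-evaluating at (-1.303, -0.163): F = (-2.12305, -0.83299), so ‖F‖₂ = 2.281.

2.281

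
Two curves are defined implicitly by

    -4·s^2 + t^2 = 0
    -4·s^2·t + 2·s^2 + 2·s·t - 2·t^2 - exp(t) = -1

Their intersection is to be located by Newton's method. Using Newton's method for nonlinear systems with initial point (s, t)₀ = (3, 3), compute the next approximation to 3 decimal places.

At (3, 3): F = (-27.000, -109.08554).
Jacobian J = [[-8·s, 2·t], [-8·s·t + 4·s + 2·t, -4·s^2 + 2·s - 4·t - exp(t)]].
At the point, J = [[-24.000, 6.000], [-54.000, -62.08554]] (det J = 1814.05289).
Solving J·Δ = −F gives Δ = (-1.285, -0.639).
Then the next iterate is (s, t)₁ = (1.715, 2.361).

(1.715, 2.361)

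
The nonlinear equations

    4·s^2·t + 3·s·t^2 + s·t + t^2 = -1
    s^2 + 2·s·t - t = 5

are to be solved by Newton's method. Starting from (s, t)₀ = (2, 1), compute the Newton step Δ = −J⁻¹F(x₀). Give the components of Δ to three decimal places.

(0.106, -0.879)

At (2, 1): F = (26.000, 2.000).
Jacobian J = [[8·s·t + 3·t^2 + t, 4·s^2 + 6·s·t + s + 2·t], [2·s + 2·t, 2·s - 1]].
At the point, J = [[20.000, 32.000], [6.000, 3.000]] (det J = -132.000).
Solving J·Δ = −F gives Δ = (0.106, -0.879).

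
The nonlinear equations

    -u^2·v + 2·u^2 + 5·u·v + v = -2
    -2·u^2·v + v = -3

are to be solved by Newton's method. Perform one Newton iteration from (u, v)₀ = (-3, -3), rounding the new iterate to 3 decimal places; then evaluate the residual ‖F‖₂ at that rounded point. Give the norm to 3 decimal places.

1212.183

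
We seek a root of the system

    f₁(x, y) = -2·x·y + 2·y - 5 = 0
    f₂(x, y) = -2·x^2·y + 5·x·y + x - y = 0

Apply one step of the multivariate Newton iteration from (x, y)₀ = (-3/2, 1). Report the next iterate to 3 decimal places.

At (-3/2, 1): F = (0.000, -14.500).
Jacobian J = [[-2·y, -2·x + 2], [-4·x·y + 5·y + 1, -2·x^2 + 5·x - 1]].
At the point, J = [[-2.000, 5.000], [12.000, -13.000]] (det J = -34.000).
Solving J·Δ = −F gives Δ = (2.132, 0.853).
Then the next iterate is (x, y)₁ = (0.632, 1.853).

(0.632, 1.853)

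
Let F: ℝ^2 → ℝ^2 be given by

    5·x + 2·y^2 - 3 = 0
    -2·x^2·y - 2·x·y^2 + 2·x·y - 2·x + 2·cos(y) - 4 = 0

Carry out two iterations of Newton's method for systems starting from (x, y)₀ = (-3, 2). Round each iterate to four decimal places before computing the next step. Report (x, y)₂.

(-0.6590, 1.8626)

At (-3, 2): F = (-10.0000, -22.832294).
Jacobian J = [[5, 4·y], [-4·x·y - 2·y^2 + 2·y - 2, -2·x^2 - 4·x·y + 2·x - 2·sin(y)]].
At the point, J = [[5.0000, 8.0000], [18.0000, -1.818595]] (det J = -153.092974).
Solving J·Δ = −F gives Δ = (1.3119, 0.4301).
Then the next iterate is (x, y)₁ = (-1.6881, 2.4301).
Round to (-1.6881, 2.4301) and repeat: F = (0.370272, -4.255338), J = [[5.0000, 9.7204], [7.458435, 6.027514]].
Δ = (1.0291, -0.5675), so (x, y)₂ = (-0.6590, 1.8626).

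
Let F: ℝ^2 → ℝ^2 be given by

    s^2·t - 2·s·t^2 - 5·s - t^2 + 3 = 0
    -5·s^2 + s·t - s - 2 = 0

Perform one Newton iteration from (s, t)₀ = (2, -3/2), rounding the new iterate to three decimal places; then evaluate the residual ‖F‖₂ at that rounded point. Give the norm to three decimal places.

At (2, -3/2): F = (-24.250, -27.000).
Jacobian J = [[2·s·t - 2·t^2 - 5, s^2 - 4·s·t - 2·t], [-10·s + t - 1, s]].
At the point, J = [[-15.500, 19.000], [-22.500, 2.000]] (det J = 396.500).
Solving J·Δ = −F gives Δ = (-1.172, 0.321).
Then the next iterate is (s, t)₁ = (0.828, -1.179).
Re-evaluating at (0.828, -1.179): F = (-5.64025, -7.23213), so ‖F‖₂ = 9.171.

9.171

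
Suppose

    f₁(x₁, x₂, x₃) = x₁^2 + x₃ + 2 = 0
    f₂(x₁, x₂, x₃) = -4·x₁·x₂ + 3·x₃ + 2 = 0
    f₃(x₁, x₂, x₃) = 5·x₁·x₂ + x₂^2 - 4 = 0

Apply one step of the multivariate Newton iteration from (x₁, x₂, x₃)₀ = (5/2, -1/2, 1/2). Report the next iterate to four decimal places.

(0.7572, -0.0093, 0.4642)

At (5/2, -1/2, 1/2): F = (8.7500, 8.5000, -10.0000).
Jacobian J = [[2·x₁, 0, 1], [-4·x₂, -4·x₁, 3], [5·x₂, 5·x₁ + 2·x₂, 0]].
At the point, J = [[5.0000, 0.0000, 1.0000], [2.0000, -10.0000, 3.0000], [-2.5000, 11.5000, 0.0000]] (det J = -174.5000).
Solving J·Δ = −F gives Δ = (-1.7428, 0.4907, -0.0358).
Then the next iterate is (x₁, x₂, x₃)₁ = (0.7572, -0.0093, 0.4642).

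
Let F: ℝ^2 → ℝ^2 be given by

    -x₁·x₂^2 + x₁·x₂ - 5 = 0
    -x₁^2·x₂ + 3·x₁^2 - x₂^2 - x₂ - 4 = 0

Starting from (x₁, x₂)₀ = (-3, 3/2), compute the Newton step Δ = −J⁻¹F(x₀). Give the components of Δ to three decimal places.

At (-3, 3/2): F = (-2.750, 5.750).
Jacobian J = [[-x₂^2 + x₂, -2·x₁·x₂ + x₁], [-2·x₁·x₂ + 6·x₁, -x₁^2 - 2·x₂ - 1]].
At the point, J = [[-0.750, 6.000], [-9.000, -13.000]] (det J = 63.750).
Solving J·Δ = −F gives Δ = (-0.020, 0.456).

(-0.020, 0.456)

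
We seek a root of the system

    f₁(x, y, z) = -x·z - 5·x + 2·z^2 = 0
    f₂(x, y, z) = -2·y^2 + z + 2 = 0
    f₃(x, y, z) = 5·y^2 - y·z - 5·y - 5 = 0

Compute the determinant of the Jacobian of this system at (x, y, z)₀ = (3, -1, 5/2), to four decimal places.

J = [[-z - 5, 0, -x + 4·z], [0, -4·y, 1], [0, 10·y - z - 5, -y]].
At the point, J = [[-7.5000, 0.0000, 7.0000], [0.0000, 4.0000, 1.0000], [0.0000, -17.5000, 1.0000]].
det J = -161.2500.

-161.2500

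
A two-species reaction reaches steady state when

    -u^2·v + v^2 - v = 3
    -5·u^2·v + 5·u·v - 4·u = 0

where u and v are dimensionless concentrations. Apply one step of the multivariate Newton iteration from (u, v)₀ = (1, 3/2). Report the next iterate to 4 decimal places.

(0.6522, 4.2065)

At (1, 3/2): F = (-3.7500, -4.0000).
Jacobian J = [[-2·u·v, -u^2 + 2·v - 1], [-10·u·v + 5·v - 4, -5·u^2 + 5·u]].
At the point, J = [[-3.0000, 1.0000], [-11.5000, 0.0000]] (det J = 11.5000).
Solving J·Δ = −F gives Δ = (-0.3478, 2.7065).
Then the next iterate is (u, v)₁ = (0.6522, 4.2065).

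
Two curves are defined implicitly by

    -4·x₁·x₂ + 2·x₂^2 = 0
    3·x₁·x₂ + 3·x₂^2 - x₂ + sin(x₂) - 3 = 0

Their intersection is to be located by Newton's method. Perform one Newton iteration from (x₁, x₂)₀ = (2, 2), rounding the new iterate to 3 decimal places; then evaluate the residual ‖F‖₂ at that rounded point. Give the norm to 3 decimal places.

At (2, 2): F = (-8.000, 19.90930).
Jacobian J = [[-4·x₂, -4·x₁ + 4·x₂], [3·x₂, 3·x₁ + 6·x₂ + cos(x₂) - 1]].
At the point, J = [[-8.000, 0.000], [6.000, 16.58385]] (det J = -132.67083).
Solving J·Δ = −F gives Δ = (-1.000, -0.839).
Then the next iterate is (x₁, x₂)₁ = (1.000, 1.161).
Re-evaluating at (1.000, 1.161): F = (-1.94816, 4.28296), so ‖F‖₂ = 4.705.

4.705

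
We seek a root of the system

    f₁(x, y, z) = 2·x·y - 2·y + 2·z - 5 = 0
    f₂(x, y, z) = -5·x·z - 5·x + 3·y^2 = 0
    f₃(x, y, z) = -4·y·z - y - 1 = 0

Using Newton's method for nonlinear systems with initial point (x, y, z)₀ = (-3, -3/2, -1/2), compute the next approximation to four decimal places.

(-9.7500, 1.7500, -0.6250)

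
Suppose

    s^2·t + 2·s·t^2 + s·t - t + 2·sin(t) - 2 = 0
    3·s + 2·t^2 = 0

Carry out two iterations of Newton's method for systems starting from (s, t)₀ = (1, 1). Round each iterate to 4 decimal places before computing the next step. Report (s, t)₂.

At (1, 1): F = (2.682942, 5.0000).
Jacobian J = [[2·s·t + 2·t^2 + t, s^2 + 4·s·t + s + 2·cos(t) - 1], [3, 4·t]].
At the point, J = [[5.0000, 6.080605], [3.0000, 4.0000]] (det J = 1.758186).
Solving J·Δ = −F gives Δ = (11.1884, -9.6413).
Then the next iterate is (s, t)₁ = (12.1884, -8.6413).
Round to (12.1884, -8.6413) and repeat: F = (436.445773, 185.909331), J = [[-69.944410, -262.965916], [3.0000, -34.5652]].
Δ = (-10.5416, 4.4636), so (s, t)₂ = (1.6468, -4.1777).

(1.6468, -4.1777)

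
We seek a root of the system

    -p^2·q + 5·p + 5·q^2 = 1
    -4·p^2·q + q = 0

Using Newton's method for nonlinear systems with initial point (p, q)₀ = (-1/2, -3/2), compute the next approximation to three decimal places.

(-0.500, -0.967)

At (-1/2, -3/2): F = (8.125, 0.000).
Jacobian J = [[-2·p·q + 5, -p^2 + 10·q], [-8·p·q, -4·p^2 + 1]].
At the point, J = [[3.500, -15.250], [-6.000, 0.000]] (det J = -91.500).
Solving J·Δ = −F gives Δ = (0.000, 0.533).
Then the next iterate is (p, q)₁ = (-0.500, -0.967).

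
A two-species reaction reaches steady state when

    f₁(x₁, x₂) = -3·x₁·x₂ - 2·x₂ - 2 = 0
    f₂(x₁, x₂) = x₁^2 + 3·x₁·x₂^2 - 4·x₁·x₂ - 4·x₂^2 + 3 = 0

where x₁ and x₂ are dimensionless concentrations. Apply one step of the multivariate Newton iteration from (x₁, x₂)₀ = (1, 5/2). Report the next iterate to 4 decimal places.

(0.4289, 0.4567)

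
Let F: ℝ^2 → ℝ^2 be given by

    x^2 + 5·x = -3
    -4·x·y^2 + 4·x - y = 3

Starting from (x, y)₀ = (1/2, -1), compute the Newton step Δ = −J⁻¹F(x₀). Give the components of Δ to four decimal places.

At (1/2, -1): F = (5.7500, -2.0000).
Jacobian J = [[2·x + 5, 0], [-4·y^2 + 4, -8·x·y - 1]].
At the point, J = [[6.0000, 0.0000], [0.0000, 3.0000]] (det J = 18.0000).
Solving J·Δ = −F gives Δ = (-0.9583, 0.6667).

(-0.9583, 0.6667)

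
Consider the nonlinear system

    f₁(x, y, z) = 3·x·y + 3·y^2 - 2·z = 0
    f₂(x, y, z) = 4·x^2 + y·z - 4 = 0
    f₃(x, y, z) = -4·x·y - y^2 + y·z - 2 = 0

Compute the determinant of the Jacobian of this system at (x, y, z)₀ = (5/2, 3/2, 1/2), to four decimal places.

-61.7500

J = [[3·y, 3·x + 6·y, -2], [8·x, z, y], [-4·y, -4·x - 2·y + z, y]].
At the point, J = [[4.5000, 16.5000, -2.0000], [20.0000, 0.5000, 1.5000], [-6.0000, -12.5000, 1.5000]].
det J = -61.7500.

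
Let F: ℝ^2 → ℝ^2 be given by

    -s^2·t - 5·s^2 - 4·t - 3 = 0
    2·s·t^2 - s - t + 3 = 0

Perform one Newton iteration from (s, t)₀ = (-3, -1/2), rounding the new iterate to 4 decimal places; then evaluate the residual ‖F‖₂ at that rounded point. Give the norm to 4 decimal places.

10.4070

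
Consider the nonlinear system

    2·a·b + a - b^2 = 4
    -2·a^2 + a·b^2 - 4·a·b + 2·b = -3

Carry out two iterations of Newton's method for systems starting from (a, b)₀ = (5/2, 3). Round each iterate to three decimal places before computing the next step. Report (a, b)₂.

At (5/2, 3): F = (4.500, -11.000).
Jacobian J = [[2·b + 1, 2·a - 2·b], [-4·a + b^2 - 4·b, 2·a·b - 4·a + 2]].
At the point, J = [[7.000, -1.000], [-13.000, 7.000]] (det J = 36.000).
Solving J·Δ = −F gives Δ = (-0.569, 0.514).
Then the next iterate is (a, b)₁ = (1.931, 3.514).
Round to (1.931, 3.514) and repeat: F = (-0.84613, -0.72729), J = [[8.028, -3.166], [-9.43180, 7.84707]].
Δ = (0.270, 0.417), so (a, b)₂ = (2.201, 3.931).

(2.201, 3.931)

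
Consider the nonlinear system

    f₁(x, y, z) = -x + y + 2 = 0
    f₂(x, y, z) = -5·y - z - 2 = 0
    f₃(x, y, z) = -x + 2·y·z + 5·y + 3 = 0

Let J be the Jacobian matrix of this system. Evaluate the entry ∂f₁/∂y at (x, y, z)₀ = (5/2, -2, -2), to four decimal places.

∂f₁/∂y = 1.
At (5/2, -2, -2) this is 1.0000.

1.0000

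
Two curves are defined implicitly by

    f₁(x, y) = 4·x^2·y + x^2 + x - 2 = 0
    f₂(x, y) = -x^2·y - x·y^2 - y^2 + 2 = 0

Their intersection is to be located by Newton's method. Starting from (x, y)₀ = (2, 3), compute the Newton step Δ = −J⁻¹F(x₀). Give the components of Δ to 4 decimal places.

At (2, 3): F = (52.0000, -37.0000).
Jacobian J = [[8·x·y + 2·x + 1, 4·x^2], [-2·x·y - y^2, -x^2 - 2·x·y - 2·y]].
At the point, J = [[53.0000, 16.0000], [-21.0000, -22.0000]] (det J = -830.0000).
Solving J·Δ = −F gives Δ = (-0.6651, -1.0470).

(-0.6651, -1.0470)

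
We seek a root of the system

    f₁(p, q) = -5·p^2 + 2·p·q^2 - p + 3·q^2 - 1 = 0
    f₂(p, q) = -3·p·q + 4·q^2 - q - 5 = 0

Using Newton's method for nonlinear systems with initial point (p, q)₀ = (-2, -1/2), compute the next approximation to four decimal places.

(-1.2917, 4.9375)

At (-2, -1/2): F = (-19.2500, -6.5000).
Jacobian J = [[-10·p + 2·q^2 - 1, 4·p·q + 6·q], [-3·q, -3·p + 8·q - 1]].
At the point, J = [[19.5000, 1.0000], [1.5000, 1.0000]] (det J = 18.0000).
Solving J·Δ = −F gives Δ = (0.7083, 5.4375).
Then the next iterate is (p, q)₁ = (-1.2917, 4.9375).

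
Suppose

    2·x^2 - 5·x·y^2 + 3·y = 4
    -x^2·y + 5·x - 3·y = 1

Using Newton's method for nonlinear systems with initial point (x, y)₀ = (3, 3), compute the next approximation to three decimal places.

At (3, 3): F = (-112.000, -22.000).
Jacobian J = [[4·x - 5·y^2, -10·x·y + 3], [-2·x·y + 5, -x^2 - 3]].
At the point, J = [[-33.000, -87.000], [-13.000, -12.000]] (det J = -735.000).
Solving J·Δ = −F gives Δ = (-0.776, -0.993).
Then the next iterate is (x, y)₁ = (2.224, 2.007).

(2.224, 2.007)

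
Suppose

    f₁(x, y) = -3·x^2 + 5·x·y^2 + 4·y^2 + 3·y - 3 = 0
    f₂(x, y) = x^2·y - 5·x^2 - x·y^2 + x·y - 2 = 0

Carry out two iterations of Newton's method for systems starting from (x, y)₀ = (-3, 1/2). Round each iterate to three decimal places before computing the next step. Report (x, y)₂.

(-0.535, 0.483)

At (-3, 1/2): F = (-31.250, -43.250).
Jacobian J = [[-6·x + 5·y^2, 10·x·y + 8·y + 3], [2·x·y - 10·x - y^2 + y, x^2 - 2·x·y + x]].
At the point, J = [[19.250, -8.000], [27.250, 9.000]] (det J = 391.250).
Solving J·Δ = −F gives Δ = (1.603, -0.049).
Then the next iterate is (x, y)₁ = (-1.397, 0.451).
Round to (-1.397, 0.451) and repeat: F = (-8.10898, -11.22377), J = [[9.39900, 0.30753], [12.95751, 1.81470]].
Δ = (0.862, 0.032), so (x, y)₂ = (-0.535, 0.483).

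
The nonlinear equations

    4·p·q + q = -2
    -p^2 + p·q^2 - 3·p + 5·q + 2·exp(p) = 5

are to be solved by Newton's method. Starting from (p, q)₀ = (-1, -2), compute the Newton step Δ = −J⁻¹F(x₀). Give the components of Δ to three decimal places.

(0.382, 1.649)

At (-1, -2): F = (8.000, -16.26424).
Jacobian J = [[4·q, 4·p + 1], [-2·p + q^2 + 2·exp(p) - 3, 2·p·q + 5]].
At the point, J = [[-8.000, -3.000], [3.73576, 9.000]] (det J = -60.79272).
Solving J·Δ = −F gives Δ = (0.382, 1.649).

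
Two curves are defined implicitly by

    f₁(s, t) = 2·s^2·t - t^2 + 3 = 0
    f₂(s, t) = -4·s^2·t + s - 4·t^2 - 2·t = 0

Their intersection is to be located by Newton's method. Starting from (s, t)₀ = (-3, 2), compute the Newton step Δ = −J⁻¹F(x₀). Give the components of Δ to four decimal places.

(0.9180, -0.9262)

At (-3, 2): F = (35.0000, -95.0000).
Jacobian J = [[4·s·t, 2·s^2 - 2·t], [-8·s·t + 1, -4·s^2 - 8·t - 2]].
At the point, J = [[-24.0000, 14.0000], [49.0000, -54.0000]] (det J = 610.0000).
Solving J·Δ = −F gives Δ = (0.9180, -0.9262).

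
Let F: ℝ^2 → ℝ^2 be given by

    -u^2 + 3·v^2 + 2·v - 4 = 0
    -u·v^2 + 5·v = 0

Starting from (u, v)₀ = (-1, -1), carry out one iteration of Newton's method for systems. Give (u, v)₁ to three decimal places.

At (-1, -1): F = (-4.000, -4.000).
Jacobian J = [[-2·u, 6·v + 2], [-v^2, -2·u·v + 5]].
At the point, J = [[2.000, -4.000], [-1.000, 3.000]] (det J = 2.000).
Solving J·Δ = −F gives Δ = (14.000, 6.000).
Then the next iterate is (u, v)₁ = (13.000, 5.000).

(13.000, 5.000)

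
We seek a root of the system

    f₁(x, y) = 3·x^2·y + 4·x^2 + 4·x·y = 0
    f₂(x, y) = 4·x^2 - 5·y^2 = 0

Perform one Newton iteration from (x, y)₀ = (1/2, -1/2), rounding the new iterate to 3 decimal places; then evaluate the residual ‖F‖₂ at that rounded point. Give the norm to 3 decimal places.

0.113

At (1/2, -1/2): F = (-0.375, -0.250).
Jacobian J = [[6·x·y + 8·x + 4·y, 3·x^2 + 4·x], [8·x, -10·y]].
At the point, J = [[0.500, 2.750], [4.000, 5.000]] (det J = -8.500).
Solving J·Δ = −F gives Δ = (-0.140, 0.162).
Then the next iterate is (x, y)₁ = (0.360, -0.338).
Re-evaluating at (0.360, -0.338): F = (-0.09973, -0.05282), so ‖F‖₂ = 0.113.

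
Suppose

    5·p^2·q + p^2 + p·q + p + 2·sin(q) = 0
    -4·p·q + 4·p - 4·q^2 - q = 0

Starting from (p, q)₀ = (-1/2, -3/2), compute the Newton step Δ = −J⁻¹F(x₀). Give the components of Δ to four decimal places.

At (-1/2, -3/2): F = (-3.369990, -12.5000).
Jacobian J = [[10·p·q + 2·p + q + 1, 5·p^2 + p + 2·cos(q)], [-4·q + 4, -4·p - 8·q - 1]].
At the point, J = [[6.0000, 0.891474], [10.0000, 13.0000]] (det J = 69.085256).
Solving J·Δ = −F gives Δ = (0.4728, 0.5978).

(0.4728, 0.5978)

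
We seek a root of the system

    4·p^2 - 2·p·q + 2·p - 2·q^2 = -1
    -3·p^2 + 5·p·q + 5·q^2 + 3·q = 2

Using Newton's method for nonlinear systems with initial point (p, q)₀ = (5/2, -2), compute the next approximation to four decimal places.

At (5/2, -2): F = (33.0000, -31.7500).
Jacobian J = [[8·p - 2·q + 2, -2·p - 4·q], [-6·p + 5·q, 5·p + 10·q + 3]].
At the point, J = [[26.0000, 3.0000], [-25.0000, -4.5000]] (det J = -42.0000).
Solving J·Δ = −F gives Δ = (-1.2679, -0.0119).
Then the next iterate is (p, q)₁ = (1.2321, -2.0119).

(1.2321, -2.0119)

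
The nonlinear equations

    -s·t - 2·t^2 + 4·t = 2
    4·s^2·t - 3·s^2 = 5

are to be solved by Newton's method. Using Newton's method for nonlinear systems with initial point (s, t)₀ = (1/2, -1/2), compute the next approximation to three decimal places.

At (1/2, -1/2): F = (-4.250, -6.250).
Jacobian J = [[-t, -s - 4·t + 4], [8·s·t - 6·s, 4·s^2]].
At the point, J = [[0.500, 5.500], [-5.000, 1.000]] (det J = 28.000).
Solving J·Δ = −F gives Δ = (-1.076, 0.871).
Then the next iterate is (s, t)₁ = (-0.576, 0.371).

(-0.576, 0.371)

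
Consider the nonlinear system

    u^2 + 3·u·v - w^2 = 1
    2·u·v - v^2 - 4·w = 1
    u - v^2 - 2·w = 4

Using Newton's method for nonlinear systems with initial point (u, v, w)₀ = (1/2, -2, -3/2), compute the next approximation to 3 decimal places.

(0.892, -0.117, 0.212)

At (1/2, -2, -3/2): F = (-6.000, -1.000, -4.500).
Jacobian J = [[2·u + 3·v, 3·u, -2·w], [2·v, 2·u - 2·v, -4], [1, -2·v, -2]].
At the point, J = [[-5.000, 1.500, 3.000], [-4.000, 5.000, -4.000], [1.000, 4.000, -2.000]] (det J = -111.000).
Solving J·Δ = −F gives Δ = (0.392, 1.883, 1.712).
Then the next iterate is (u, v, w)₁ = (0.892, -0.117, 0.212).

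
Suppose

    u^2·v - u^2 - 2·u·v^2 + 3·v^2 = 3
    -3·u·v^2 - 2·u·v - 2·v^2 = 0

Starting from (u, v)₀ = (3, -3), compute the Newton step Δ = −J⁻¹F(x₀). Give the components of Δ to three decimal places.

(-0.908, 1.032)

At (3, -3): F = (-66.000, -81.000).
Jacobian J = [[2·u·v - 2·u - 2·v^2, u^2 - 4·u·v + 6·v], [-3·v^2 - 2·v, -6·u·v - 2·u - 4·v]].
At the point, J = [[-42.000, 27.000], [-21.000, 60.000]] (det J = -1953.000).
Solving J·Δ = −F gives Δ = (-0.908, 1.032).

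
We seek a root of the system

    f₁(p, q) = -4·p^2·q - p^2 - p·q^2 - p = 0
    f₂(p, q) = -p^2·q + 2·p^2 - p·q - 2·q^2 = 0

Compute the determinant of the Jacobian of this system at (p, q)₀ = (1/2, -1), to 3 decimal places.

J = [[-8·p·q - 2·p - q^2 - 1, -4·p^2 - 2·p·q], [-2·p·q + 4·p - q, -p^2 - p - 4·q]].
At the point, J = [[1.000, 0.000], [4.000, 3.250]].
det J = 3.250.

3.250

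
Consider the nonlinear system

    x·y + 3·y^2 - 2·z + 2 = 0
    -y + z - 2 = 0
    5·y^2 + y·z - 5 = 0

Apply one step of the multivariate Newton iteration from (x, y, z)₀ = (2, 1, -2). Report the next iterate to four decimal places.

At (2, 1, -2): F = (11.0000, -5.0000, -2.0000).
Jacobian J = [[y, x + 6·y, -2], [0, -1, 1], [0, 10·y + z, y]].
At the point, J = [[1.0000, 8.0000, -2.0000], [0.0000, -1.0000, 1.0000], [0.0000, 8.0000, 1.0000]] (det J = -9.0000).
Solving J·Δ = −F gives Δ = (1.0000, -0.3333, 4.6667).
Then the next iterate is (x, y, z)₁ = (3.0000, 0.6667, 2.6667).

(3.0000, 0.6667, 2.6667)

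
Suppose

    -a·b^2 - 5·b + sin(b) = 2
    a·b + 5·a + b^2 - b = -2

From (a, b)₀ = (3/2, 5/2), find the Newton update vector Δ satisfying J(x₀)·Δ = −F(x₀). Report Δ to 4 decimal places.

(-1.5004, -1.0450)

At (3/2, 5/2): F = (-23.276528, 17.0000).
Jacobian J = [[-b^2, -2·a·b + cos(b) - 5], [b + 5, a + 2·b - 1]].
At the point, J = [[-6.2500, -13.301144], [7.5000, 5.5000]] (det J = 65.383577).
Solving J·Δ = −F gives Δ = (-1.5004, -1.0450).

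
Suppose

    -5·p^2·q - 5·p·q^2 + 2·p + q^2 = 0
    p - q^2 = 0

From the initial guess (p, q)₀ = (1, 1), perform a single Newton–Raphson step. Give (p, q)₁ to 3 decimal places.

(0.641, 0.821)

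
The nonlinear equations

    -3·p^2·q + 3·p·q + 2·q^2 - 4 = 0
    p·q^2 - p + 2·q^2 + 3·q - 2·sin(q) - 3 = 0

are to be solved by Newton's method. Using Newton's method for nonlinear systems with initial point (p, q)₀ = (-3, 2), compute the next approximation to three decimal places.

(-3.214, -0.750)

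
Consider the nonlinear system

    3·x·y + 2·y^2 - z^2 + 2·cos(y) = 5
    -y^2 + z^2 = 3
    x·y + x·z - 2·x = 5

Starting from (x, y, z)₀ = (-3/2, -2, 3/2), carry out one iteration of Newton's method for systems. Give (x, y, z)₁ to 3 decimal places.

At (-3/2, -2, 3/2): F = (8.91771, -4.750, -1.250).
Jacobian J = [[3·y, 3·x + 4·y - 2·sin(y), -2·z], [0, -2·y, 2·z], [y + z - 2, x, x]].
At the point, J = [[-6.000, -10.68141, -3.000], [0.000, 4.000, 3.000], [-2.500, -1.500, -1.500]] (det J = 59.11054).
Solving J·Δ = −F gives Δ = (-1.123, 1.633, -0.594).
Then the next iterate is (x, y, z)₁ = (-2.623, -0.367, 0.906).

(-2.623, -0.367, 0.906)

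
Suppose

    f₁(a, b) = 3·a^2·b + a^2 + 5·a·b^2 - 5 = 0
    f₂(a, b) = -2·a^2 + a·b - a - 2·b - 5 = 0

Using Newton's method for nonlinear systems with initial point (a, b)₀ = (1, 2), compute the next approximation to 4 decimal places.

At (1, 2): F = (22.0000, -10.0000).
Jacobian J = [[6·a·b + 2·a + 5·b^2, 3·a^2 + 10·a·b], [-4·a + b - 1, a - 2]].
At the point, J = [[34.0000, 23.0000], [-3.0000, -1.0000]] (det J = 35.0000).
Solving J·Δ = −F gives Δ = (-5.9429, 7.8286).
Then the next iterate is (a, b)₁ = (-4.9429, 9.8286).

(-4.9429, 9.8286)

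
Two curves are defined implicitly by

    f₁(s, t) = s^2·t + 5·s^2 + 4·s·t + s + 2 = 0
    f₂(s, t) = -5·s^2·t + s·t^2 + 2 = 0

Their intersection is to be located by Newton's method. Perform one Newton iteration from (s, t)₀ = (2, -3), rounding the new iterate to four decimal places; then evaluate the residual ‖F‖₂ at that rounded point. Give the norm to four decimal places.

24.2457

At (2, -3): F = (-12.0000, 80.0000).
Jacobian J = [[2·s·t + 10·s + 4·t + 1, s^2 + 4·s], [-10·s·t + t^2, -5·s^2 + 2·s·t]].
At the point, J = [[-3.0000, 12.0000], [69.0000, -32.0000]] (det J = -732.0000).
Solving J·Δ = −F gives Δ = (-0.7869, 0.8033).
Then the next iterate is (s, t)₁ = (1.2131, -2.1967).
Re-evaluating at (1.2131, -2.1967): F = (-3.320798, 24.017249), so ‖F‖₂ = 24.2457.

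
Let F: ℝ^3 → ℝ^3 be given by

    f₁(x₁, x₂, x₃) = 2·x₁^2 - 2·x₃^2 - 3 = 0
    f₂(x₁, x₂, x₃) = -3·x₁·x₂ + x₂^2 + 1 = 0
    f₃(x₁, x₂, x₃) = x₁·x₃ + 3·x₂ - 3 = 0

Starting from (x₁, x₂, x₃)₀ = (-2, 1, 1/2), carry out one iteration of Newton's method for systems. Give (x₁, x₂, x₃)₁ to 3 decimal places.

(-1.117, 0.331, -0.782)

At (-2, 1, 1/2): F = (4.500, 8.000, -1.000).
Jacobian J = [[4·x₁, 0, -4·x₃], [-3·x₂, -3·x₁ + 2·x₂, 0], [x₃, 3, x₁]].
At the point, J = [[-8.000, 0.000, -2.000], [-3.000, 8.000, 0.000], [0.500, 3.000, -2.000]] (det J = 154.000).
Solving J·Δ = −F gives Δ = (0.883, -0.669, -1.282).
Then the next iterate is (x₁, x₂, x₃)₁ = (-1.117, 0.331, -0.782).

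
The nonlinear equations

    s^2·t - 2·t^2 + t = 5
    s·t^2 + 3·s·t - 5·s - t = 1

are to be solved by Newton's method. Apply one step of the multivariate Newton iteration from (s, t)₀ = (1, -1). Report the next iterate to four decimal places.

(0.0000, 0.1667)

At (1, -1): F = (-9.0000, -7.0000).
Jacobian J = [[2·s·t, s^2 - 4·t + 1], [t^2 + 3·t - 5, 2·s·t + 3·s - 1]].
At the point, J = [[-2.0000, 6.0000], [-7.0000, 0.0000]] (det J = 42.0000).
Solving J·Δ = −F gives Δ = (-1.0000, 1.1667).
Then the next iterate is (s, t)₁ = (0.0000, 0.1667).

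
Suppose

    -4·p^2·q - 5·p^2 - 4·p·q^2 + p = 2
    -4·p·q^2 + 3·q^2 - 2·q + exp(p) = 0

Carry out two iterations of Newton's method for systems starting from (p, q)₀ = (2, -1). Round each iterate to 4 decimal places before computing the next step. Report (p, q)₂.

(-0.1415, 0.1309)

At (2, -1): F = (-12.0000, 4.389056).
Jacobian J = [[-8·p·q - 10·p - 4·q^2 + 1, -4·p^2 - 8·p·q], [-4·q^2 + exp(p), -8·p·q + 6·q - 2]].
At the point, J = [[-7.0000, 0.0000], [3.389056, 8.0000]] (det J = -56.0000).
Solving J·Δ = −F gives Δ = (-1.7143, 0.1776).
Then the next iterate is (p, q)₁ = (0.2857, -0.8224).
Round to (0.2857, -0.8224) and repeat: F = (-2.626834, 4.231595), J = [[-2.682690, 1.553179], [-1.374674, -5.054723]].
Δ = (-0.4272, 0.9533), so (p, q)₂ = (-0.1415, 0.1309).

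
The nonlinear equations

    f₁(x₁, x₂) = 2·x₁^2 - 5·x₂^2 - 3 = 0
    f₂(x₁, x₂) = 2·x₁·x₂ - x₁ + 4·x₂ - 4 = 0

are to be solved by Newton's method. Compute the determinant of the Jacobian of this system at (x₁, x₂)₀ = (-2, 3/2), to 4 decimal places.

30.0000

J = [[4·x₁, -10·x₂], [2·x₂ - 1, 2·x₁ + 4]].
At the point, J = [[-8.0000, -15.0000], [2.0000, 0.0000]].
det J = 30.0000.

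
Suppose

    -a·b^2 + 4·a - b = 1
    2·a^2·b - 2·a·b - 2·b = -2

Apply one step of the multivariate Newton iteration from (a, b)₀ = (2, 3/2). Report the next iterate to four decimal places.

At (2, 3/2): F = (1.0000, 5.0000).
Jacobian J = [[-b^2 + 4, -2·a·b - 1], [4·a·b - 2·b, 2·a^2 - 2·a - 2]].
At the point, J = [[1.7500, -7.0000], [9.0000, 2.0000]] (det J = 66.5000).
Solving J·Δ = −F gives Δ = (-0.5564, 0.0038).
Then the next iterate is (a, b)₁ = (1.4436, 1.5038).

(1.4436, 1.5038)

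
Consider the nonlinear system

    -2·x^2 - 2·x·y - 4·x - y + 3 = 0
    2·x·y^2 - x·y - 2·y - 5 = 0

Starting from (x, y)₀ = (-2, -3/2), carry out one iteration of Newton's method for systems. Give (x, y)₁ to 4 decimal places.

(-2.3636, -0.1515)

At (-2, -3/2): F = (-1.5000, -14.0000).
Jacobian J = [[-4·x - 2·y - 4, -2·x - 1], [2·y^2 - y, 4·x·y - x - 2]].
At the point, J = [[7.0000, 3.0000], [6.0000, 12.0000]] (det J = 66.0000).
Solving J·Δ = −F gives Δ = (-0.3636, 1.3485).
Then the next iterate is (x, y)₁ = (-2.3636, -0.1515).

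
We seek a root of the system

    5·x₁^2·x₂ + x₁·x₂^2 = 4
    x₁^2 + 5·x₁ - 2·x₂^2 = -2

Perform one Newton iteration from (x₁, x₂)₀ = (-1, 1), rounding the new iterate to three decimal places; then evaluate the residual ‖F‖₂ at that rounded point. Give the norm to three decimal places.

At (-1, 1): F = (0.000, -4.000).
Jacobian J = [[10·x₁·x₂ + x₂^2, 5·x₁^2 + 2·x₁·x₂], [2·x₁ + 5, -4·x₂]].
At the point, J = [[-9.000, 3.000], [3.000, -4.000]] (det J = 27.000).
Solving J·Δ = −F gives Δ = (-0.444, -1.333).
Then the next iterate is (x₁, x₂)₁ = (-1.444, -0.333).
Re-evaluating at (-1.444, -0.333): F = (-7.63188, -3.35664), so ‖F‖₂ = 8.337.

8.337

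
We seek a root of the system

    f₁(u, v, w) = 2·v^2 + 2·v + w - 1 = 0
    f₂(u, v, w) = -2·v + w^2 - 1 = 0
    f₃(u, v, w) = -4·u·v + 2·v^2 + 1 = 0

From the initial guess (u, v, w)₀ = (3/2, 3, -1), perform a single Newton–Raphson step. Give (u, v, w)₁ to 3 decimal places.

At (3/2, 3, -1): F = (22.000, -6.000, 1.000).
Jacobian J = [[0, 4·v + 2, 1], [0, -2, 2·w], [-4·v, -4·u + 4·v, 0]].
At the point, J = [[0.000, 14.000, 1.000], [0.000, -2.000, -2.000], [-12.000, 6.000, 0.000]] (det J = 312.000).
Solving J·Δ = −F gives Δ = (-0.647, -1.462, -1.538).
Then the next iterate is (u, v, w)₁ = (0.853, 1.538, -2.538).

(0.853, 1.538, -2.538)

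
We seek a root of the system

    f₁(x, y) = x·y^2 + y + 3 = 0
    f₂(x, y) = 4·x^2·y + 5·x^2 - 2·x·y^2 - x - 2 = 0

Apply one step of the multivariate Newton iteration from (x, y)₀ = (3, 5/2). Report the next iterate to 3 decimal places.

At (3, 5/2): F = (24.250, 92.500).
Jacobian J = [[y^2, 2·x·y + 1], [8·x·y + 10·x - 2·y^2 - 1, 4·x^2 - 4·x·y]].
At the point, J = [[6.250, 16.000], [76.500, 6.000]] (det J = -1186.500).
Solving J·Δ = −F gives Δ = (-1.125, -1.076).
Then the next iterate is (x, y)₁ = (1.875, 1.424).

(1.875, 1.424)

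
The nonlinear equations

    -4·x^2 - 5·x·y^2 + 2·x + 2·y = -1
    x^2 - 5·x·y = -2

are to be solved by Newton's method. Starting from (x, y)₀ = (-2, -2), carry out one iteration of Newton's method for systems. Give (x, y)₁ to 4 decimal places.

At (-2, -2): F = (17.0000, -14.0000).
Jacobian J = [[-8·x - 5·y^2 + 2, -10·x·y + 2], [2·x - 5·y, -5·x]].
At the point, J = [[-2.0000, -38.0000], [6.0000, 10.0000]] (det J = 208.0000).
Solving J·Δ = −F gives Δ = (1.7404, 0.3558).
Then the next iterate is (x, y)₁ = (-0.2596, -1.6442).

(-0.2596, -1.6442)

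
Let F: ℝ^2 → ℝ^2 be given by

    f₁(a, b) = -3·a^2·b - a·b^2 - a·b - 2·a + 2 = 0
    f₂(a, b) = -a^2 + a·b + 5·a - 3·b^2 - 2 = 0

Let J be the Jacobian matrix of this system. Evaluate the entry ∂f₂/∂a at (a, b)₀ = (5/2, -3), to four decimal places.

∂f₂/∂a = -2·a + b + 5.
At (5/2, -3) this is -3.0000.

-3.0000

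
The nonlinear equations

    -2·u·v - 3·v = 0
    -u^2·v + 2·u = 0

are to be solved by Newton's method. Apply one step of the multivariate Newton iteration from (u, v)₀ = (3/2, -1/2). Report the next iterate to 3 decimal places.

At (3/2, -1/2): F = (3.000, 4.125).
Jacobian J = [[-2·v, -2·u - 3], [-2·u·v + 2, -u^2]].
At the point, J = [[1.000, -6.000], [3.500, -2.250]] (det J = 18.750).
Solving J·Δ = −F gives Δ = (-0.960, 0.340).
Then the next iterate is (u, v)₁ = (0.540, -0.160).

(0.540, -0.160)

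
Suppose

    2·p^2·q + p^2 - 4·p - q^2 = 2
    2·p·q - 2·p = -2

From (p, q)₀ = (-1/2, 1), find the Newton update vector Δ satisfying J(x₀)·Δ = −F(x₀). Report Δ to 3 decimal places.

(-0.464, 2.000)

At (-1/2, 1): F = (-0.250, 2.000).
Jacobian J = [[4·p·q + 2·p - 4, 2·p^2 - 2·q], [2·q - 2, 2·p]].
At the point, J = [[-7.000, -1.500], [0.000, -1.000]] (det J = 7.000).
Solving J·Δ = −F gives Δ = (-0.464, 2.000).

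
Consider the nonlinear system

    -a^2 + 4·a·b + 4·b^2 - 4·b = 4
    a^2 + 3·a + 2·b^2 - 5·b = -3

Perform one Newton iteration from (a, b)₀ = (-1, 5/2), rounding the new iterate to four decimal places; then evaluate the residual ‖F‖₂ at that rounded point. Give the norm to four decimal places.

At (-1, 5/2): F = (0.0000, 1.0000).
Jacobian J = [[-2·a + 4·b, 4·a + 8·b - 4], [2·a + 3, 4·b - 5]].
At the point, J = [[12.0000, 12.0000], [1.0000, 5.0000]] (det J = 48.0000).
Solving J·Δ = −F gives Δ = (0.2500, -0.2500).
Then the next iterate is (a, b)₁ = (-0.7500, 2.2500).
Re-evaluating at (-0.7500, 2.2500): F = (-0.0625, 0.1875), so ‖F‖₂ = 0.1976.

0.1976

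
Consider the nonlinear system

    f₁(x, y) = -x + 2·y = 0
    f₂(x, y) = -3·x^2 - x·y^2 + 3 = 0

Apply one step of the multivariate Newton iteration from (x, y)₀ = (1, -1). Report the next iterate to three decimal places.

At (1, -1): F = (-3.000, -1.000).
Jacobian J = [[-1, 2], [-6·x - y^2, -2·x·y]].
At the point, J = [[-1.000, 2.000], [-7.000, 2.000]] (det J = 12.000).
Solving J·Δ = −F gives Δ = (0.333, 1.667).
Then the next iterate is (x, y)₁ = (1.333, 0.667).

(1.333, 0.667)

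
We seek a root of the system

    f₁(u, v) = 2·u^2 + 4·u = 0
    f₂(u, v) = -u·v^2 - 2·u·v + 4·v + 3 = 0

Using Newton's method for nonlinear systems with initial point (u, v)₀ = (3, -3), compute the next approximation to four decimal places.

At (3, -3): F = (30.0000, -18.0000).
Jacobian J = [[4·u + 4, 0], [-v^2 - 2·v, -2·u·v - 2·u + 4]].
At the point, J = [[16.0000, 0.0000], [-3.0000, 16.0000]] (det J = 256.0000).
Solving J·Δ = −F gives Δ = (-1.8750, 0.7734).
Then the next iterate is (u, v)₁ = (1.1250, -2.2266).

(1.1250, -2.2266)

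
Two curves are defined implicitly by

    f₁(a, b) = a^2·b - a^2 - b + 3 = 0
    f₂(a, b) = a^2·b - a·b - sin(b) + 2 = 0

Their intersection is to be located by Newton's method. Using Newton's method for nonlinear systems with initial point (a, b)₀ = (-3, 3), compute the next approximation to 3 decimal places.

(2.697, 9.296)

At (-3, 3): F = (18.000, 37.85888).
Jacobian J = [[2·a·b - 2·a, a^2 - 1], [2·a·b - b, a^2 - a - cos(b)]].
At the point, J = [[-12.000, 8.000], [-21.000, 12.98999]] (det J = 12.12009).
Solving J·Δ = −F gives Δ = (5.697, 6.296).
Then the next iterate is (a, b)₁ = (2.697, 9.296).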